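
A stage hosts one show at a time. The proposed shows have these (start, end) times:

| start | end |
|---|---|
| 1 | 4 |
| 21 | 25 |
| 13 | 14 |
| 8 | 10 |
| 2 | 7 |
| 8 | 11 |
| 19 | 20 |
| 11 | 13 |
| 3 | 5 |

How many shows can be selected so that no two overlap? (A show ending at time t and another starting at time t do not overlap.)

By end time: (1,4), (3,5), (2,7), (8,10), (8,11), (11,13), (13,14), (19,20), (21,25).
Pick (1,4); next start ≥ 4 → (8,10); next start ≥ 10 → (11,13); next start ≥ 13 → (13,14); next start ≥ 14 → (19,20); next start ≥ 20 → (21,25).
Selected 6 shows.

6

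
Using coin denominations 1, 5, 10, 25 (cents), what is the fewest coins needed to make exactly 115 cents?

Use the largest denomination that fits, subtract, and repeat.
115 = 4×25 + 1×10 + 1×5
Total coins = 4 + 1 + 1 = 6

6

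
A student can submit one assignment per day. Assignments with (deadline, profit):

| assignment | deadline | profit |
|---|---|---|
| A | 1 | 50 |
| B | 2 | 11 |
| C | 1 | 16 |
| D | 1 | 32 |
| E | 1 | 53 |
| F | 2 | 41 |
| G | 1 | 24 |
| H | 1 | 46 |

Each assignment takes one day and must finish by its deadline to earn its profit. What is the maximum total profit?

94

Profit order: E=53 A=50 H=46 F=41 D=32 G=24 C=16 B=11
Assign: E→slot 1, A skipped, H skipped, F→slot 2, D skipped, G skipped, C skipped, B skipped.
Slots: [1:E] [2:F]
Profit = 53 + 41 = 94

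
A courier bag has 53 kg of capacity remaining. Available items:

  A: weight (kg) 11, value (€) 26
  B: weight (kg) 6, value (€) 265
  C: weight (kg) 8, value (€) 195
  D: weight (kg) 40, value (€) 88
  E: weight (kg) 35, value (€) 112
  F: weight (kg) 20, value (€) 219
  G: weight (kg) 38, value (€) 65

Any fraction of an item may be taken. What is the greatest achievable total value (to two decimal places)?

Sort by value per unit weight and fill in that order.
Ratios (sorted): B 44.17, C 24.38, F 10.95, E 3.20, A 2.36, D 2.20, G 1.71
take B (6 @ 265); take C (8 @ 195); take F (20 @ 219); take 19/35 of E → 60.80. Capacity used 53/53.
Total value = 739.80

739.80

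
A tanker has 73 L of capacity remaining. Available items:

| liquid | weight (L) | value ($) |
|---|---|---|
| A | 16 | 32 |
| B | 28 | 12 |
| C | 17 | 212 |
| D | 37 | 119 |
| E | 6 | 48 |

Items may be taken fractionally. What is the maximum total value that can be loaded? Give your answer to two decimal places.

Order: C (212/17=12.47) > E (48/6=8.00) > D (119/37=3.22) > A (32/16=2.00) > B (12/28=0.43)
Fill: take C (17 @ 212) → take E (6 @ 48) → take D (37 @ 119) → take 13/16 of A → 26.00; 73/73 used.
Total value = 405.00

405.00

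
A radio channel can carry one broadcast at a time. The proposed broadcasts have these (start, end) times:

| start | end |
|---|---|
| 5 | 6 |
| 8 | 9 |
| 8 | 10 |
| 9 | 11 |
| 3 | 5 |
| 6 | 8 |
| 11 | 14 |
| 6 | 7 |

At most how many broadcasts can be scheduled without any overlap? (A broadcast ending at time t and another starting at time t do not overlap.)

Greedy by earliest finish: after sorting by end time, pick each interval compatible with the last pick.
Sorted by end: (3,5)  (5,6)  (6,7)  (6,8)  (8,9)  (8,10)  (9,11)  (11,14)
take (3,5); take (5,6); take (6,7); skip (6,8); take (8,9); take (9,11); take (11,14).
Selected 6 broadcasts.

6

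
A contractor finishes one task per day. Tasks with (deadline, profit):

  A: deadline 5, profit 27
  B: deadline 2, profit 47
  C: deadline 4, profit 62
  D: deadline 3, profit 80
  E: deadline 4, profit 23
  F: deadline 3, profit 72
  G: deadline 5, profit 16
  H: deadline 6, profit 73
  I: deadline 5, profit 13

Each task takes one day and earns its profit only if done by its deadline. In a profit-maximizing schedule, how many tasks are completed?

6

By profit: D(d3,80), H(d6,73), F(d3,72), C(d4,62), B(d2,47), A(d5,27), E(d4,23), G(d5,16), I(d5,13)
D→slot 3; H→slot 6; F→slot 2; C→slot 4; B→slot 1; A→slot 5; E skipped; G skipped; I skipped.
6 of 9 scheduled.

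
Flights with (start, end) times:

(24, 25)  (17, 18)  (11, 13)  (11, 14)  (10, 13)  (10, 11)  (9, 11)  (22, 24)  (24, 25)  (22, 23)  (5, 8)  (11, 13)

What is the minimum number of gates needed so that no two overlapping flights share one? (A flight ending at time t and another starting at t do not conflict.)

The answer is the maximum number of intervals overlapping at any instant.
Events (time:±→running): 5:+→1 8:-→0 9:+→1 10:+→2 10:+→3 11:-→2 11:-→1 11:+→2 11:+→3 11:+→4 … peak 4.

4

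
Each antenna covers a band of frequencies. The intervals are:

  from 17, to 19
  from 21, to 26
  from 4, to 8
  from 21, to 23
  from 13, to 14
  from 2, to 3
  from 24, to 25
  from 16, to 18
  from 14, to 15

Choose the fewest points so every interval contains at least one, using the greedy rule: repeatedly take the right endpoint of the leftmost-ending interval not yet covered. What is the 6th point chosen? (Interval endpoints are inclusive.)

25

Sort by right endpoint; whenever an interval is uncovered, place a point at its right end.
By right end: [2,3]  [4,8]  [13,14]  [14,15]  [16,18]  [17,19]  [21,23]  [24,25]  [21,26]
[2,3] uncovered → point at 3; [4,8] uncovered → point at 8; [13,14] uncovered → point at 14; [16,18] uncovered → point at 18; [21,23] uncovered → point at 23; [24,25] uncovered → point at 25.
Points: 3, 8, 14, 18, 23, 25 (6 total).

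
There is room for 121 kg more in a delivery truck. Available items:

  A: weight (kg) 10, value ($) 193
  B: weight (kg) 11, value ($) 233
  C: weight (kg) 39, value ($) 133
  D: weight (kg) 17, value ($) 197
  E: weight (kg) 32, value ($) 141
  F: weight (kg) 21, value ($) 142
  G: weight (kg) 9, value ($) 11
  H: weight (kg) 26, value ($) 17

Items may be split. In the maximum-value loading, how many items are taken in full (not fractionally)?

Sort by value per unit weight and fill in that order.
Order: B (233/11=21.18) > A (193/10=19.30) > D (197/17=11.59) > F (142/21=6.76) > E (141/32=4.41) > C (133/39=3.41) > G (11/9=1.22) > H (17/26=0.65)
Fill: take B (11 @ 233) → take A (10 @ 193) → take D (17 @ 197) → take F (21 @ 142) → take E (32 @ 141) → take 30/39 of C → 102.31; 121/121 used.
5 item(s) taken whole; one partial (take 30/39 of C).

5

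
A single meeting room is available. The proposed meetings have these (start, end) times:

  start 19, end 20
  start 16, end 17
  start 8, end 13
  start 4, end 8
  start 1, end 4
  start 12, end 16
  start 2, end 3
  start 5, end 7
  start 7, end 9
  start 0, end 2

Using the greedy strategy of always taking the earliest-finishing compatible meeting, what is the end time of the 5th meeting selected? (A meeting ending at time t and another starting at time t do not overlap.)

16

By end time: (0,2), (2,3), (1,4), (5,7), (4,8), (7,9), (8,13), (12,16), (16,17), (19,20).
Pick (0,2); next start ≥ 2 → (2,3); next start ≥ 3 → (5,7); next start ≥ 7 → (7,9); next start ≥ 9 → (12,16); next start ≥ 16 → (16,17); next start ≥ 17 → (19,20).
Selected: (0,2) (2,3) (5,7) (7,9) (12,16) (16,17) (19,20)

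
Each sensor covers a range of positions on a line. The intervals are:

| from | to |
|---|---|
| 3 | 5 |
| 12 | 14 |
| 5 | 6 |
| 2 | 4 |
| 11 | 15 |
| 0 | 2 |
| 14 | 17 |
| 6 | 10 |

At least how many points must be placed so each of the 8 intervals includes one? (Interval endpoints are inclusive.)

Process intervals by earliest right end; each time one isn't hit yet, stab at its right endpoint.
By right end: [0,2]  [2,4]  [3,5]  [5,6]  [6,10]  [12,14]  [11,15]  [14,17]
[0,2] uncovered → point at 2; [3,5] uncovered → point at 5; [6,10] uncovered → point at 10; [12,14] uncovered → point at 14.
Points: 2, 5, 10, 14 (4 total).

4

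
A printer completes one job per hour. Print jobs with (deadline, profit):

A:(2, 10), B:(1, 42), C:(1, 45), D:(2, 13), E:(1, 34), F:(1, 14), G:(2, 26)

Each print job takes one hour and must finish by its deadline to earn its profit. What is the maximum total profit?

Take jobs in profit order; each goes to the latest open slot no later than its deadline.
Profit order: C=45 B=42 E=34 G=26 F=14 D=13 A=10
Assign: C→slot 1, B skipped, E skipped, G→slot 2, F skipped, D skipped, A skipped.
Slots: [1:C] [2:G]
Profit = 45 + 26 = 71

71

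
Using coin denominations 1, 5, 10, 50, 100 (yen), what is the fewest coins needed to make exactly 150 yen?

Use the largest denomination that fits, subtract, and repeat.
150 = 1×100 + 1×50
Total coins = 1 + 1 = 2

2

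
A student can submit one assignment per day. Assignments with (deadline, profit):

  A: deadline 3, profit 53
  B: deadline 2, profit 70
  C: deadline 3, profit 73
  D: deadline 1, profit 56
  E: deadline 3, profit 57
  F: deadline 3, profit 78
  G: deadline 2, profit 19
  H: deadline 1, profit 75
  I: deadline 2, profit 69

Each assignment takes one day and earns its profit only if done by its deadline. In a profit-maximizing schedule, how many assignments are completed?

By profit: F(d3,78), H(d1,75), C(d3,73), B(d2,70), I(d2,69), E(d3,57), D(d1,56), A(d3,53), G(d2,19)
F→slot 3; H→slot 1; C→slot 2; B skipped; I skipped; E skipped; D skipped; A skipped; G skipped.
3 of 9 scheduled.

3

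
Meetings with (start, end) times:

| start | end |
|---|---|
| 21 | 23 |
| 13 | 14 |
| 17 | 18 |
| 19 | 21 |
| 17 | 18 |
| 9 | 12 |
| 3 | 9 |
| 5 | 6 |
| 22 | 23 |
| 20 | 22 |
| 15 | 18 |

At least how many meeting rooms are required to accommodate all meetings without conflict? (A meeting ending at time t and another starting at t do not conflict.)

starts: [3, 5, 9, 13, 15, 17, 17, 19, 20, 21, 22]
ends:   [6, 9, 12, 14, 18, 18, 18, 21, 22, 23, 23]
s3→1 s5→2 e6→1 e9→0 s9→1 e12→0 s13→1 e14→0 s15→1 s17→2 s17→3  — peak 3.

3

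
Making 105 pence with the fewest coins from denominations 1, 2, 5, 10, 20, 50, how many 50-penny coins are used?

105 = 2×50 + 1×5
Count of 50: 2

2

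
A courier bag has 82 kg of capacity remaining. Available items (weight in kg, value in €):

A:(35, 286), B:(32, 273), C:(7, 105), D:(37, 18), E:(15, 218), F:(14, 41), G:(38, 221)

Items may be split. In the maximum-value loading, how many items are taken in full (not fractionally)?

3

Ratios (sorted): C 15.00, E 14.53, B 8.53, A 8.17, G 5.82, F 2.93, D 0.49
take C (7 @ 105); take E (15 @ 218); take B (32 @ 273); take 28/35 of A → 228.80. Capacity used 82/82.
3 item(s) taken whole; one partial (take 28/35 of A).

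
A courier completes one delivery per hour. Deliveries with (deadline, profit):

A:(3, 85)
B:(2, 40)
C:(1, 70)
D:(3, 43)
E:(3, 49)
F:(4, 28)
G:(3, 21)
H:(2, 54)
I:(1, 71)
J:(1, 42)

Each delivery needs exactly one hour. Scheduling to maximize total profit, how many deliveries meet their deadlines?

Sort by profit descending; place each in the latest free slot ≤ its deadline.
Profit order: A=85 I=71 C=70 H=54 E=49 D=43 J=42 B=40 F=28 G=21
Assign: A→slot 3, I→slot 1, C skipped, H→slot 2, E skipped, D skipped, J skipped, B skipped, F→slot 4, G skipped.
Slots: [1:I] [2:H] [3:A] [4:F]
4 of 10 scheduled.

4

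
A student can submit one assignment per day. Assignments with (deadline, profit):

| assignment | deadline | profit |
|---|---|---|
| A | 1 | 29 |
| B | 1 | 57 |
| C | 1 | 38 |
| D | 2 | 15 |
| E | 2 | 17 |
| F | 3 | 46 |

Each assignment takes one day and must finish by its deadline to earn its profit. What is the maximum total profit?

Sort by profit descending; place each in the latest free slot ≤ its deadline.
Profit order: B=57 F=46 C=38 A=29 E=17 D=15
Assign: B→slot 1, F→slot 3, C skipped, A skipped, E→slot 2, D skipped.
Slots: [1:B] [2:E] [3:F]
Profit = 57 + 17 + 46 = 120

120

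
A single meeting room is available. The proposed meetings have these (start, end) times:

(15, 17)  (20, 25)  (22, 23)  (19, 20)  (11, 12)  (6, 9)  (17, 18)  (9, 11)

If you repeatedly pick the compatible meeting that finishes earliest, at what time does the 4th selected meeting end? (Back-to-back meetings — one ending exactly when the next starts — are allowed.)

17

Sorted by end: (6,9)  (9,11)  (11,12)  (15,17)  (17,18)  (19,20)  (22,23)  (20,25)
take (6,9); take (9,11); take (11,12); take (15,17); take (17,18); take (19,20); take (22,23); skip (20,25).
Selected: (6,9) (9,11) (11,12) (15,17) (17,18) (19,20) (22,23)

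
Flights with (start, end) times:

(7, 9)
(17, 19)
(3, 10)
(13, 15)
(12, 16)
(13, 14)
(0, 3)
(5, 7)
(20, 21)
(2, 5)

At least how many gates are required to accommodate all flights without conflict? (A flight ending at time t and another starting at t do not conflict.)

3

Events (time:±→running): 0:+→1 2:+→2 3:-→1 3:+→2 5:-→1 5:+→2 7:-→1 7:+→2 9:-→1 10:-→0 12:+→1 13:+→2 13:+→3 … peak 3.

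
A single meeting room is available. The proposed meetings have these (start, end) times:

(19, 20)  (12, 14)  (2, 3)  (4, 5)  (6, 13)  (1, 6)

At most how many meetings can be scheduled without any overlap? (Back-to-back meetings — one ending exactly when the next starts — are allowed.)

Greedy by earliest finish: after sorting by end time, pick each interval compatible with the last pick.
By end time: (2,3), (4,5), (1,6), (6,13), (12,14), (19,20).
Pick (2,3); next start ≥ 3 → (4,5); next start ≥ 5 → (6,13); next start ≥ 13 → (19,20).
Selected 4 meetings.

4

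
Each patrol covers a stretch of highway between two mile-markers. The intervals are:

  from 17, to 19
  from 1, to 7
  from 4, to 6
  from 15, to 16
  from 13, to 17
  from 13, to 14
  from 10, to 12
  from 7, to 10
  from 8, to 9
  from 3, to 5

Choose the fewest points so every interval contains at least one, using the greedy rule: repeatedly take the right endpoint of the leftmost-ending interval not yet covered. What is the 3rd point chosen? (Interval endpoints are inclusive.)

12

Process intervals by earliest right end; each time one isn't hit yet, stab at its right endpoint.
Sorted: [3,5] [4,6] [1,7] [8,9] [7,10] [10,12] [13,14] [15,16] [13,17] [17,19]
{[3,5],[4,6],[1,7]} hit by 5; {[8,9],[7,10]} hit by 9; {[10,12]} hit by 12; {[13,14]} hit by 14; {[15,16],[13,17]} hit by 16; {[17,19]} hit by 19.
Points: 5, 9, 12, 14, 16, 19 (6 total).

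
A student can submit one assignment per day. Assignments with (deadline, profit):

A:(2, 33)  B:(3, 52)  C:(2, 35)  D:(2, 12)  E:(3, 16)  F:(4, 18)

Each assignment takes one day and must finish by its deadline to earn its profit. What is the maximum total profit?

Take jobs in profit order; each goes to the latest open slot no later than its deadline.
By profit: B(d3,52), C(d2,35), A(d2,33), F(d4,18), E(d3,16), D(d2,12)
B→slot 3; C→slot 2; A→slot 1; F→slot 4; E skipped; D skipped.
Profit = 33 + 35 + 52 + 18 = 138

138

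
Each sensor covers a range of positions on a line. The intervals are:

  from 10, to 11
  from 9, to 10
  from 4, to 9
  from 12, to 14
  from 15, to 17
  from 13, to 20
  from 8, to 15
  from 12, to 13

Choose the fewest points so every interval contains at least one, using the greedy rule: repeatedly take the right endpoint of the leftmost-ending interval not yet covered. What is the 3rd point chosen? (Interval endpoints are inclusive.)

13

Process intervals by earliest right end; each time one isn't hit yet, stab at its right endpoint.
By right end: [4,9]  [9,10]  [10,11]  [12,13]  [12,14]  [8,15]  [15,17]  [13,20]
[4,9] uncovered → point at 9; [10,11] uncovered → point at 11; [12,13] uncovered → point at 13; [15,17] uncovered → point at 17.
Points: 9, 11, 13, 17 (4 total).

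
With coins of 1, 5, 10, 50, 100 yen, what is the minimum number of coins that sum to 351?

Use the largest denomination that fits, subtract, and repeat.
351 − 3×100→51 − 1×50→1 − 1×1→0
Total coins = 3 + 1 + 1 = 5

5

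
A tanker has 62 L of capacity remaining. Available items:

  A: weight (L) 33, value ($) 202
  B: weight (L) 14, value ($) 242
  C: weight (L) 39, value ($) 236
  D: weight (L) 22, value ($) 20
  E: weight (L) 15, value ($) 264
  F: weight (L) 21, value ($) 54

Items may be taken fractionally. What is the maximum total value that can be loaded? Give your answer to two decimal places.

708.00

Order: E (264/15=17.60) > B (242/14=17.29) > A (202/33=6.12) > C (236/39=6.05) > F (54/21=2.57) > D (20/22=0.91)
Fill: take E (15 @ 264) → take B (14 @ 242) → take A (33 @ 202); 62/62 used.
Total value = 708.00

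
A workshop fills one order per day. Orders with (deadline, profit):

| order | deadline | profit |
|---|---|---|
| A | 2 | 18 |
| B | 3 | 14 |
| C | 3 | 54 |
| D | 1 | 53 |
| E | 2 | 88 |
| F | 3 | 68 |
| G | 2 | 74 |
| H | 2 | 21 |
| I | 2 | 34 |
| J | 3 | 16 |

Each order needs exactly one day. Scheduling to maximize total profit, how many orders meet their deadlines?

3

Profit order: E=88 G=74 F=68 C=54 D=53 I=34 H=21 A=18 J=16 B=14
Assign: E→slot 2, G→slot 1, F→slot 3, C skipped, D skipped, I skipped, H skipped, A skipped, J skipped, B skipped.
Slots: [1:G] [2:E] [3:F]
3 of 10 scheduled.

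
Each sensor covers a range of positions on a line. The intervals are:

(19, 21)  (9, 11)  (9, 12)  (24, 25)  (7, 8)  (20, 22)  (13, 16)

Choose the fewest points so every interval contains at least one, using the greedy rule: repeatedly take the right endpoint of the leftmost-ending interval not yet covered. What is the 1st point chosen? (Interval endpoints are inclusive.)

By right end: [7,8]  [9,11]  [9,12]  [13,16]  [19,21]  [20,22]  [24,25]
[7,8] uncovered → point at 8; [9,11] uncovered → point at 11; [13,16] uncovered → point at 16; [19,21] uncovered → point at 21; [24,25] uncovered → point at 25.
Points: 8, 11, 16, 21, 25 (5 total).

8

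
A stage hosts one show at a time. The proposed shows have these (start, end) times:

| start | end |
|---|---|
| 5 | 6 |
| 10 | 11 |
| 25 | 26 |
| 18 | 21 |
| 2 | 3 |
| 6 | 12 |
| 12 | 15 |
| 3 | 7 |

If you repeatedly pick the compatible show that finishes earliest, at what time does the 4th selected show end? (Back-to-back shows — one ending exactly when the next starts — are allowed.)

Greedy by earliest finish: after sorting by end time, pick each interval compatible with the last pick.
Sorted by end: (2,3)  (5,6)  (3,7)  (10,11)  (6,12)  (12,15)  (18,21)  (25,26)
take (2,3); take (5,6); take (10,11); take (12,15); take (18,21); take (25,26).
Selected: (2,3) (5,6) (10,11) (12,15) (18,21) (25,26)

15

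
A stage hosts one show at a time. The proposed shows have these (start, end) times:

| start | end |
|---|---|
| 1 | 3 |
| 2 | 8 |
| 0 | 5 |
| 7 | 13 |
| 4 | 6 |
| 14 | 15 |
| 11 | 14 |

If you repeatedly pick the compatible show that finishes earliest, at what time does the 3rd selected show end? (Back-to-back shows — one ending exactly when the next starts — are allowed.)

Sorted by end: (1,3)  (0,5)  (4,6)  (2,8)  (7,13)  (11,14)  (14,15)
take (1,3); take (4,6); skip (2,8); take (7,13); take (14,15).
Selected: (1,3) (4,6) (7,13) (14,15)

13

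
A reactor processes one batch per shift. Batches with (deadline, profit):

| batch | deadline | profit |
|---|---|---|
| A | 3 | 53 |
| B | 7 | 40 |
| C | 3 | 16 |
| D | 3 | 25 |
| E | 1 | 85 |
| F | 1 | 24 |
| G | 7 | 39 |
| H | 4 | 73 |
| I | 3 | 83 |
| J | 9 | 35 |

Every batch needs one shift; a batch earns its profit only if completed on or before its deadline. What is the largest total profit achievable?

408

Profit order: E=85 I=83 H=73 A=53 B=40 G=39 J=35 D=25 F=24 C=16
Assign: E→slot 1, I→slot 3, H→slot 4, A→slot 2, B→slot 7, G→slot 6, J→slot 9, D skipped, F skipped, C skipped.
Slots: [1:E] [2:A] [3:I] [4:H] [6:G] [7:B] [9:J]
Profit = 85 + 53 + 83 + 73 + 39 + 40 + 35 = 408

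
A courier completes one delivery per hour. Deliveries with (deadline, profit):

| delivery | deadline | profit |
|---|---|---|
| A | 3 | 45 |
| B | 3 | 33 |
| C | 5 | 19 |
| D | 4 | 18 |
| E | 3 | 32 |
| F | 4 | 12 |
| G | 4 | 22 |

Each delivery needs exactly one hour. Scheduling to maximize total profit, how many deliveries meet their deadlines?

Sort by profit descending; place each in the latest free slot ≤ its deadline.
By profit: A(d3,45), B(d3,33), E(d3,32), G(d4,22), C(d5,19), D(d4,18), F(d4,12)
A→slot 3; B→slot 2; E→slot 1; G→slot 4; C→slot 5; D skipped; F skipped.
5 of 7 scheduled.

5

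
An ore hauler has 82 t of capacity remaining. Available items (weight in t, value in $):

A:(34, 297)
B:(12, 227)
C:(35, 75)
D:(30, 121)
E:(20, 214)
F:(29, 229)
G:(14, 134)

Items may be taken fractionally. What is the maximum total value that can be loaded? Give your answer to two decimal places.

887.79

Sort by value per unit weight and fill in that order.
Order: B (227/12=18.92) > E (214/20=10.70) > G (134/14=9.57) > A (297/34=8.74) > F (229/29=7.90) > D (121/30=4.03) > C (75/35=2.14)
Fill: take B (12 @ 227) → take E (20 @ 214) → take G (14 @ 134) → take A (34 @ 297) → take 2/29 of F → 15.79; 82/82 used.
Total value = 887.79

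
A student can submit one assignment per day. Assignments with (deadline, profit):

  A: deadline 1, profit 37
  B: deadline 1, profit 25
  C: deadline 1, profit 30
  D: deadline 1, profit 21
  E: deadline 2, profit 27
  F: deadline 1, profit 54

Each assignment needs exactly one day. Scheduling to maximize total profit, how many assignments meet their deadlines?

Take jobs in profit order; each goes to the latest open slot no later than its deadline.
Profit order: F=54 A=37 C=30 E=27 B=25 D=21
Assign: F→slot 1, A skipped, C skipped, E→slot 2, B skipped, D skipped.
Slots: [1:F] [2:E]
2 of 6 scheduled.

2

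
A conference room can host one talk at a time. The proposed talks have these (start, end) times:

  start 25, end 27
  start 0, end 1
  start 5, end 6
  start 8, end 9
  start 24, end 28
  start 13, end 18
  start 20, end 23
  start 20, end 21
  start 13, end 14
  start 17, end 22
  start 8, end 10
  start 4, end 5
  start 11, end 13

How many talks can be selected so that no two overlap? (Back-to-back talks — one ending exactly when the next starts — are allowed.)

By end time: (0,1), (4,5), (5,6), (8,9), (8,10), (11,13), (13,14), (13,18), (20,21), (17,22), (20,23), (25,27), (24,28).
Pick (0,1); next start ≥ 1 → (4,5); next start ≥ 5 → (5,6); next start ≥ 6 → (8,9); next start ≥ 9 → (11,13); next start ≥ 13 → (13,14); next start ≥ 14 → (20,21); next start ≥ 21 → (25,27).
Selected 8 talks.

8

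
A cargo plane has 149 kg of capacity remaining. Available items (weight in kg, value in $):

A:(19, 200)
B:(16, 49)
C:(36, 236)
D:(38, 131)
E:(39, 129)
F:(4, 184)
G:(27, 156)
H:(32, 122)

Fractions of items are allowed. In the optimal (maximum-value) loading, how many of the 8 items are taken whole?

Ratios (sorted): F 46.00, A 10.53, C 6.56, G 5.78, H 3.81, D 3.45, E 3.31, B 3.06
take F (4 @ 184); take A (19 @ 200); take C (36 @ 236); take G (27 @ 156); take H (32 @ 122); take 31/38 of D → 106.87. Capacity used 149/149.
5 item(s) taken whole; one partial (take 31/38 of D).

5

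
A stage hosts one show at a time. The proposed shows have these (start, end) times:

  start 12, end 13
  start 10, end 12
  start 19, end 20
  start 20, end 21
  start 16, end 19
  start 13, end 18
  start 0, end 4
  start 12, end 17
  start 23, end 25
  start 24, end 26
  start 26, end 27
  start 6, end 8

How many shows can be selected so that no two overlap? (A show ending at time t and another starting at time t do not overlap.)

Sorted by end: (0,4)  (6,8)  (10,12)  (12,13)  (12,17)  (13,18)  (16,19)  (19,20)  (20,21)  (23,25)  (24,26)  (26,27)
take (0,4); take (6,8); take (10,12); take (12,13); take (13,18); take (19,20); take (20,21); take (23,25); take (26,27).
Selected 9 shows.

9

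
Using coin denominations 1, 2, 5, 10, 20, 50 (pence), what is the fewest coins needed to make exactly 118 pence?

Use the largest denomination that fits, subtract, and repeat.
118 − 2×50→18 − 1×10→8 − 1×5→3 − 1×2→1 − 1×1→0
Total coins = 2 + 1 + 1 + 1 + 1 = 6

6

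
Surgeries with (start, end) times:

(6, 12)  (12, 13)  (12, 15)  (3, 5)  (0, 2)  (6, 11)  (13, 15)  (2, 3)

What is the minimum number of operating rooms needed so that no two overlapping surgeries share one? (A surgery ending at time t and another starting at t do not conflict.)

2

Count concurrent intervals with a sweep; the peak is the room count.
Events (time:±→running): 0:+→1 2:-→0 2:+→1 3:-→0 3:+→1 5:-→0 6:+→1 6:+→2 … peak 2.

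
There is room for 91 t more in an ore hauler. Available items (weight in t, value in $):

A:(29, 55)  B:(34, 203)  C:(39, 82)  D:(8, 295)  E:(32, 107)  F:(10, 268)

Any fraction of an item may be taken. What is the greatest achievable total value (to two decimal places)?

887.72

Ratios (sorted): D 36.88, F 26.80, B 5.97, E 3.34, C 2.10, A 1.90
take D (8 @ 295); take F (10 @ 268); take B (34 @ 203); take E (32 @ 107); take 7/39 of C → 14.72. Capacity used 91/91.
Total value = 887.72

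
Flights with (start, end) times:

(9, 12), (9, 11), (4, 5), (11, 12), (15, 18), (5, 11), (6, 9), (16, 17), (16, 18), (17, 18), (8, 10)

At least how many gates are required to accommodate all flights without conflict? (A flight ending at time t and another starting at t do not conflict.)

4

The answer is the maximum number of intervals overlapping at any instant.
Events (time:±→running): 4:+→1 5:-→0 5:+→1 6:+→2 8:+→3 9:-→2 9:+→3 9:+→4 … peak 4.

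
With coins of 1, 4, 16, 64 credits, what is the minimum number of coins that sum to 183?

183 = 2×64 + 3×16 + 1×4 + 3×1
Total coins = 2 + 3 + 1 + 3 = 9

9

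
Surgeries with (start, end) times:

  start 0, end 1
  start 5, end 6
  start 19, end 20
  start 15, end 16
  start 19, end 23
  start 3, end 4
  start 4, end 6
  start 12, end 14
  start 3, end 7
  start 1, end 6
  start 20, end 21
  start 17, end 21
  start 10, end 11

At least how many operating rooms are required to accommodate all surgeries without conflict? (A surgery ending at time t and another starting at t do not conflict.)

4

starts: [0, 1, 3, 3, 4, 5, 10, 12, 15, 17, 19, 19, 20]
ends:   [1, 4, 6, 6, 6, 7, 11, 14, 16, 20, 21, 21, 23]
s0→1 e1→0 s1→1 s3→2 s3→3 e4→2 s4→3 s5→4  — peak 4.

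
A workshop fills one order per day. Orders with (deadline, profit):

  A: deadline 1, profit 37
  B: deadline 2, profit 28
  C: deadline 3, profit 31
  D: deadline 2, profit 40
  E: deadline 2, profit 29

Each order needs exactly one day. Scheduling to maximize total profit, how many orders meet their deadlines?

Sort by profit descending; place each in the latest free slot ≤ its deadline.
By profit: D(d2,40), A(d1,37), C(d3,31), E(d2,29), B(d2,28)
D→slot 2; A→slot 1; C→slot 3; E skipped; B skipped.
3 of 5 scheduled.

3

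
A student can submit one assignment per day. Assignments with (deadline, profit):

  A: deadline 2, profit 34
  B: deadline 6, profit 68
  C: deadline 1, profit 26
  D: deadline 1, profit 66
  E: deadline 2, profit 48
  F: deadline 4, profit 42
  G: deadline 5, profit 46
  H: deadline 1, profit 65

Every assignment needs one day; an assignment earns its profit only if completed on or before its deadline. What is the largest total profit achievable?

By profit: B(d6,68), D(d1,66), H(d1,65), E(d2,48), G(d5,46), F(d4,42), A(d2,34), C(d1,26)
B→slot 6; D→slot 1; H skipped; E→slot 2; G→slot 5; F→slot 4; A skipped; C skipped.
Profit = 66 + 48 + 42 + 46 + 68 = 270

270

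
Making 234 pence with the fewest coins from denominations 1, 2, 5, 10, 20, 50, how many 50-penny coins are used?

4

Greedy: take as many of the largest coin as possible, then repeat with the remainder.
234 = 4×50 + 1×20 + 1×10 + 2×2
Count of 50: 4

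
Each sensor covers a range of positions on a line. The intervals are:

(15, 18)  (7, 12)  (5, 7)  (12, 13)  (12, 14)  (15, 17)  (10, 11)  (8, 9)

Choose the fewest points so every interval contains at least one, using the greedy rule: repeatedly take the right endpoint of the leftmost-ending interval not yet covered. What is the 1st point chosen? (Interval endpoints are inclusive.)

By right end: [5,7]  [8,9]  [10,11]  [7,12]  [12,13]  [12,14]  [15,17]  [15,18]
[5,7] uncovered → point at 7; [8,9] uncovered → point at 9; [10,11] uncovered → point at 11; [12,13] uncovered → point at 13; [15,17] uncovered → point at 17.
Points: 7, 9, 11, 13, 17 (5 total).

7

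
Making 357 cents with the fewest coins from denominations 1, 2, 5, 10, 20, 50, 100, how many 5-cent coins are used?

Greedy: take as many of the largest coin as possible, then repeat with the remainder.
357 − 3×100→57 − 1×50→7 − 1×5→2 − 1×2→0
Count of 5: 1

1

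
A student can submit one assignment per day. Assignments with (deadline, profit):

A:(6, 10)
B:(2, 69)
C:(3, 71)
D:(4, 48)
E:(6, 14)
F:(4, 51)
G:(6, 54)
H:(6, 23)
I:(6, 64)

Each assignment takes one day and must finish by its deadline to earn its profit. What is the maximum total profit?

Profit order: C=71 B=69 I=64 G=54 F=51 D=48 H=23 E=14 A=10
Assign: C→slot 3, B→slot 2, I→slot 6, G→slot 5, F→slot 4, D→slot 1, H skipped, E skipped, A skipped.
Slots: [1:D] [2:B] [3:C] [4:F] [5:G] [6:I]
Profit = 48 + 69 + 71 + 51 + 54 + 64 = 357

357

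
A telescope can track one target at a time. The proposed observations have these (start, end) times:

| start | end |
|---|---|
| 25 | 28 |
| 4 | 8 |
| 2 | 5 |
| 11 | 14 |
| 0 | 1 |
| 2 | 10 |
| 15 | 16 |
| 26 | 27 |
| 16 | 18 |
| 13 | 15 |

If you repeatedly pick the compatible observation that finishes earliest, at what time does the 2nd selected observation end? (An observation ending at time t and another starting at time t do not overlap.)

5

Greedy by earliest finish: after sorting by end time, pick each interval compatible with the last pick.
Sorted by end: (0,1)  (2,5)  (4,8)  (2,10)  (11,14)  (13,15)  (15,16)  (16,18)  (26,27)  (25,28)
take (0,1); take (2,5); take (11,14); take (15,16); take (16,18); take (26,27).
Selected: (0,1) (2,5) (11,14) (15,16) (16,18) (26,27)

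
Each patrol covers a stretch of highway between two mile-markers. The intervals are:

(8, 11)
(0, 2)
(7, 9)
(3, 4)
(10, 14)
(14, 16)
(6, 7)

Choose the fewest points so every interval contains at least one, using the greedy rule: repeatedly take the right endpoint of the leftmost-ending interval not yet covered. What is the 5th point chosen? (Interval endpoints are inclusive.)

Sort by right endpoint; whenever an interval is uncovered, place a point at its right end.
Sorted: [0,2] [3,4] [6,7] [7,9] [8,11] [10,14] [14,16]
{[0,2]} hit by 2; {[3,4]} hit by 4; {[6,7],[7,9]} hit by 7; {[8,11],[10,14]} hit by 11; {[14,16]} hit by 16.
Points: 2, 4, 7, 11, 16 (5 total).

16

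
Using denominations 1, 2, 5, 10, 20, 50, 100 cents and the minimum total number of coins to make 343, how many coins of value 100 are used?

Greedy: take as many of the largest coin as possible, then repeat with the remainder.
343 = 3×100 + 2×20 + 1×2 + 1×1
Count of 100: 3

3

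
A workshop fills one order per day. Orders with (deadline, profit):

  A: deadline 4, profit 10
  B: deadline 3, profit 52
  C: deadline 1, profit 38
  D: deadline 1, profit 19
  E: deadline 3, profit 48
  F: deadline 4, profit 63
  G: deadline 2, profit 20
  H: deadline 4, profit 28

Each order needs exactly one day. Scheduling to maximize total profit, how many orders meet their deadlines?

4

Profit order: F=63 B=52 E=48 C=38 H=28 G=20 D=19 A=10
Assign: F→slot 4, B→slot 3, E→slot 2, C→slot 1, H skipped, G skipped, D skipped, A skipped.
Slots: [1:C] [2:E] [3:B] [4:F]
4 of 8 scheduled.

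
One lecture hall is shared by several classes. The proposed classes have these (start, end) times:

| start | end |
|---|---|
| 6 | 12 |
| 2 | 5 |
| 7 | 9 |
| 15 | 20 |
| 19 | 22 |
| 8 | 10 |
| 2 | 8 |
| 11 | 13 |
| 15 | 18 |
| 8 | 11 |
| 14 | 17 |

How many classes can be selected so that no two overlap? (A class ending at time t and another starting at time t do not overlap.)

Order by finish time; keep every interval that doesn't clash with the previous kept one.
By end time: (2,5), (2,8), (7,9), (8,10), (8,11), (6,12), (11,13), (14,17), (15,18), (15,20), (19,22).
Pick (2,5); next start ≥ 5 → (7,9); next start ≥ 9 → (11,13); next start ≥ 13 → (14,17); next start ≥ 17 → (19,22).
Selected 5 classes.

5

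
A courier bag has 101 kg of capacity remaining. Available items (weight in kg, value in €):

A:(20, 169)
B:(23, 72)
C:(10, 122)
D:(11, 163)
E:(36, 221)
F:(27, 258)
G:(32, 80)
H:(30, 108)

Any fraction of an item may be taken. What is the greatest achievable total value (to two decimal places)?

914.58

Ratios (sorted): D 14.82, C 12.20, F 9.56, A 8.45, E 6.14, H 3.60, B 3.13, G 2.50
take D (11 @ 163); take C (10 @ 122); take F (27 @ 258); take A (20 @ 169); take 33/36 of E → 202.58. Capacity used 101/101.
Total value = 914.58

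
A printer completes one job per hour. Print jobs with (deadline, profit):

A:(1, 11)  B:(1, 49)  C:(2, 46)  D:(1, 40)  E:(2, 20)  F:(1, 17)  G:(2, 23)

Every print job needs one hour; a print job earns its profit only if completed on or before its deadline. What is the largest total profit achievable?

95

Take jobs in profit order; each goes to the latest open slot no later than its deadline.
By profit: B(d1,49), C(d2,46), D(d1,40), G(d2,23), E(d2,20), F(d1,17), A(d1,11)
B→slot 1; C→slot 2; D skipped; G skipped; E skipped; F skipped; A skipped.
Profit = 49 + 46 = 95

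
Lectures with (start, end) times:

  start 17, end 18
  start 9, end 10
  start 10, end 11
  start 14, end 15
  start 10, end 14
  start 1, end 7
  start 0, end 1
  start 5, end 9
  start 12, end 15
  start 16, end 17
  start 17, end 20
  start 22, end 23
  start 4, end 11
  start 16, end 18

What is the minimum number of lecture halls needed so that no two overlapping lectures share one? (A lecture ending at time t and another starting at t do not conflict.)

starts: [0, 1, 4, 5, 9, 10, 10, 12, 14, 16, 16, 17, 17, 22]
ends:   [1, 7, 9, 10, 11, 11, 14, 15, 15, 17, 18, 18, 20, 23]
s0→1 e1→0 s1→1 s4→2 s5→3  — peak 3.

3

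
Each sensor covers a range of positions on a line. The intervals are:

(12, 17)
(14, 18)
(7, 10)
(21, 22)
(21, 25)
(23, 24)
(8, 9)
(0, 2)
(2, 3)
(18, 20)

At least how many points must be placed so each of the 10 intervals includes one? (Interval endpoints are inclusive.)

6

Sorted: [0,2] [2,3] [8,9] [7,10] [12,17] [14,18] [18,20] [21,22] [23,24] [21,25]
{[0,2],[2,3]} hit by 2; {[8,9],[7,10]} hit by 9; {[12,17],[14,18]} hit by 17; {[18,20]} hit by 20; {[21,22]} hit by 22; {[23,24],[21,25]} hit by 24.
Points: 2, 9, 17, 20, 22, 24 (6 total).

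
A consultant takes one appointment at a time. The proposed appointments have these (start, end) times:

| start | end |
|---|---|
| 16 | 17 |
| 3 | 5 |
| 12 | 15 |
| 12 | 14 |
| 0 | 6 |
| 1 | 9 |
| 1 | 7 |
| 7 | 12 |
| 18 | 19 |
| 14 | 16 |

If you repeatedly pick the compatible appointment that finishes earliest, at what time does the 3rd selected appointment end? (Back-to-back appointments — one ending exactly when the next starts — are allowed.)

14

Greedy by earliest finish: after sorting by end time, pick each interval compatible with the last pick.
Sorted by end: (3,5)  (0,6)  (1,7)  (1,9)  (7,12)  (12,14)  (12,15)  (14,16)  (16,17)  (18,19)
take (3,5); skip (0,6); skip (1,9); take (7,12); take (12,14); take (14,16); take (16,17); take (18,19).
Selected: (3,5) (7,12) (12,14) (14,16) (16,17) (18,19)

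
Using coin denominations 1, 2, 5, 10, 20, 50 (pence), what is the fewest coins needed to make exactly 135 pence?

Greedy: take as many of the largest coin as possible, then repeat with the remainder.
135 − 2×50→35 − 1×20→15 − 1×10→5 − 1×5→0
Total coins = 2 + 1 + 1 + 1 = 5

5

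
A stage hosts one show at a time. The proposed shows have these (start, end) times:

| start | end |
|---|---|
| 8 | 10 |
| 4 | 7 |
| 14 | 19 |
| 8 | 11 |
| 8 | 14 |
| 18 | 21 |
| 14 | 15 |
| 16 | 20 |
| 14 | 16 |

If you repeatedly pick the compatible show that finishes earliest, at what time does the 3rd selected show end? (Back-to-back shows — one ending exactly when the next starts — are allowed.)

Sorted by end: (4,7)  (8,10)  (8,11)  (8,14)  (14,15)  (14,16)  (14,19)  (16,20)  (18,21)
take (4,7); take (8,10); take (14,15); skip (14,19); take (16,20).
Selected: (4,7) (8,10) (14,15) (16,20)

15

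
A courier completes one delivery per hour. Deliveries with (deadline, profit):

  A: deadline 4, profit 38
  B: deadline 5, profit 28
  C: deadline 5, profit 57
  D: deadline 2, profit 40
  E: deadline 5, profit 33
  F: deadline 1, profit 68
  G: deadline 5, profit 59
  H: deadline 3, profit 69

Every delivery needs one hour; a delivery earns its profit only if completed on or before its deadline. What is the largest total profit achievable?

293

By profit: H(d3,69), F(d1,68), G(d5,59), C(d5,57), D(d2,40), A(d4,38), E(d5,33), B(d5,28)
H→slot 3; F→slot 1; G→slot 5; C→slot 4; D→slot 2; A skipped; E skipped; B skipped.
Profit = 68 + 40 + 69 + 57 + 59 = 293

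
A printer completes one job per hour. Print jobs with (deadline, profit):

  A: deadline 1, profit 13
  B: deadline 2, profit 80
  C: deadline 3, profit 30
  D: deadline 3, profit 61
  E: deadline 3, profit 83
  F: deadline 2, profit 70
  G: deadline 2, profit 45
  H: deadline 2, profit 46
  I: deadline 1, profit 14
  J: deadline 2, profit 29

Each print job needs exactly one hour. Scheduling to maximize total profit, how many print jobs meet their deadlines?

3

Sort by profit descending; place each in the latest free slot ≤ its deadline.
By profit: E(d3,83), B(d2,80), F(d2,70), D(d3,61), H(d2,46), G(d2,45), C(d3,30), J(d2,29), I(d1,14), A(d1,13)
E→slot 3; B→slot 2; F→slot 1; D skipped; H skipped; G skipped; C skipped; J skipped; I skipped; A skipped.
3 of 10 scheduled.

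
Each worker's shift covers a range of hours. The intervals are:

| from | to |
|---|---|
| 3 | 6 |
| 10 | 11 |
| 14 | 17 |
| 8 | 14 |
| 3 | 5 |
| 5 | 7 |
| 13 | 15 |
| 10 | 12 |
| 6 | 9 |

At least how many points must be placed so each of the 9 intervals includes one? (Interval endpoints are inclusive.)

4

Sort by right endpoint; whenever an interval is uncovered, place a point at its right end.
By right end: [3,5]  [3,6]  [5,7]  [6,9]  [10,11]  [10,12]  [8,14]  [13,15]  [14,17]
[3,5] uncovered → point at 5; [6,9] uncovered → point at 9; [10,11] uncovered → point at 11; [13,15] uncovered → point at 15.
Points: 5, 9, 11, 15 (4 total).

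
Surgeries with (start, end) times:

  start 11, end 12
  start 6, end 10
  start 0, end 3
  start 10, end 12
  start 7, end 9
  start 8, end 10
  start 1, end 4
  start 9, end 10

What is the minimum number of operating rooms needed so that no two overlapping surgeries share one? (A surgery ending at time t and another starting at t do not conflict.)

3

starts: [0, 1, 6, 7, 8, 9, 10, 11]
ends:   [3, 4, 9, 10, 10, 10, 12, 12]
s0→1 s1→2 e3→1 e4→0 s6→1 s7→2 s8→3  — peak 3.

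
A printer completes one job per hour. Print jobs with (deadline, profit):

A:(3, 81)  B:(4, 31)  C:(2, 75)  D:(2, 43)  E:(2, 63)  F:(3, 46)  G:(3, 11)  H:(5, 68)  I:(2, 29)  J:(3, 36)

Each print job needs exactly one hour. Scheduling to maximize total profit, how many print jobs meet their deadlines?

Profit order: A=81 C=75 H=68 E=63 F=46 D=43 J=36 B=31 I=29 G=11
Assign: A→slot 3, C→slot 2, H→slot 5, E→slot 1, F skipped, D skipped, J skipped, B→slot 4, I skipped, G skipped.
Slots: [1:E] [2:C] [3:A] [4:B] [5:H]
5 of 10 scheduled.

5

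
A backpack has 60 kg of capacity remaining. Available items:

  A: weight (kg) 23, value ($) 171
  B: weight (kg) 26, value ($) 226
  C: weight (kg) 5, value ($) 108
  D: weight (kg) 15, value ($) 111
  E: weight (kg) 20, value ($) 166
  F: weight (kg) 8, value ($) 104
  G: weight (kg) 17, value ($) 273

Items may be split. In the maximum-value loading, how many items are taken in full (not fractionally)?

Ratios (sorted): C 21.60, G 16.06, F 13.00, B 8.69, E 8.30, A 7.43, D 7.40
take C (5 @ 108); take G (17 @ 273); take F (8 @ 104); take B (26 @ 226); take 4/20 of E → 33.20. Capacity used 60/60.
4 item(s) taken whole; one partial (take 4/20 of E).

4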